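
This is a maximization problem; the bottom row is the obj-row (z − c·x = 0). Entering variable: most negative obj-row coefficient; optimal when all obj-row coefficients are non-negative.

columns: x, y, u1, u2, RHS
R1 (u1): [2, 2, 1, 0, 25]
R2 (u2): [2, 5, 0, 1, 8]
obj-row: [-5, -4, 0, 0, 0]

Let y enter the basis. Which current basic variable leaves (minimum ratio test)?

u2

Column y entries and ratios — u1: 25/2 = 25/2; u2: 8/5 = 8/5.
Smallest ratio is 8/5 in the row of u2, so u2 leaves.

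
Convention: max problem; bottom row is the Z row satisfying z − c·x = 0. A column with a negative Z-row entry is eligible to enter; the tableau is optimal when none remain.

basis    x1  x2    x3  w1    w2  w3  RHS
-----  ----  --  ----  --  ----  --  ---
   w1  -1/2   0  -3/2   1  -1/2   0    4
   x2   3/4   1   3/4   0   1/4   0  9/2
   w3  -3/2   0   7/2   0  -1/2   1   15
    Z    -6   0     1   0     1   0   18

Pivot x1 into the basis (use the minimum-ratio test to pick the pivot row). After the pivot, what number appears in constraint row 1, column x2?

2/3

Ratio test on column x1 — row 1: entry -1/2 ≤ 0; row 2: (9/2)/(3/4) = 6; row 3: entry -3/2 ≤ 0. Minimum is 6 at row 2 (x2 leaves); pivot element 3/4.
Divide row 2 by 3/4; eliminate column x1 from the other rows.
Row 1 update in column x2: 0 − (-1/2)·(4/3) = 2/3.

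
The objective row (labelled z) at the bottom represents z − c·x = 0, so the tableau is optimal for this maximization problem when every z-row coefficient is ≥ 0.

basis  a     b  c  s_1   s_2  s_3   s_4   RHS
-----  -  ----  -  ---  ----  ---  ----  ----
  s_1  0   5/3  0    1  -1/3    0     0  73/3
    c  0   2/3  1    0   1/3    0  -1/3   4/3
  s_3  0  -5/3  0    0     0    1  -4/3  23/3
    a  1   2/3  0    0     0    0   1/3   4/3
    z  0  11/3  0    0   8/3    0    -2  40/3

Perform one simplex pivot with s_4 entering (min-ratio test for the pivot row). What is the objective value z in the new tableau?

64/3

Ratio test on column s_4 — row 1: entry 0 ≤ 0; row 2: entry -1/3 ≤ 0; row 3: entry -4/3 ≤ 0; row 4: (4/3)/(1/3) = 4. Minimum is 4 at row 4 (a leaves); pivot element 1/3.
Pivot on row 4; the z-row RHS becomes 40/3 − (-2)·4 = 64/3.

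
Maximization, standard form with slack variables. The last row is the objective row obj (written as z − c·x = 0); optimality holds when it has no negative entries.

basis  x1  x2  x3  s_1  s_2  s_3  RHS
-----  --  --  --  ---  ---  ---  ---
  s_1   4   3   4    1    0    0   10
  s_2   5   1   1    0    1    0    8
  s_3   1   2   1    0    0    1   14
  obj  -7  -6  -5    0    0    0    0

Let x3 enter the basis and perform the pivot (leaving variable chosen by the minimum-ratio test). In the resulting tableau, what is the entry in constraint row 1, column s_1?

Ratio test on column x3 — row 1: 10/4 = 5/2; row 2: 8/1 = 8; row 3: 14/1 = 14. Minimum is 5/2 at row 1 (s_1 leaves); pivot element 4.
Divide row 1 by 4; eliminate column x3 from the other rows.
In the new row 1, the s_1 entry is the old entry divided by the pivot: 1/4 = 1/4.

1/4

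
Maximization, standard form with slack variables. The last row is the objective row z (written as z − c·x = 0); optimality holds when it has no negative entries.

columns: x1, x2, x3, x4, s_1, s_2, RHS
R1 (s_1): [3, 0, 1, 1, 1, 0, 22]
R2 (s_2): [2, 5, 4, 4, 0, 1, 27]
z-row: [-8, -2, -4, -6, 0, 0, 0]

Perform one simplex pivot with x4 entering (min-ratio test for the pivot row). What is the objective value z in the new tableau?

81/2

Ratio test on column x4 — row 1: 22/1 = 22; row 2: 27/4 = 27/4. Minimum is 27/4 at row 2 (s_2 leaves); pivot element 4.
Pivot on row 2; the z-row RHS becomes 0 − (-6)·(27/4) = 81/2.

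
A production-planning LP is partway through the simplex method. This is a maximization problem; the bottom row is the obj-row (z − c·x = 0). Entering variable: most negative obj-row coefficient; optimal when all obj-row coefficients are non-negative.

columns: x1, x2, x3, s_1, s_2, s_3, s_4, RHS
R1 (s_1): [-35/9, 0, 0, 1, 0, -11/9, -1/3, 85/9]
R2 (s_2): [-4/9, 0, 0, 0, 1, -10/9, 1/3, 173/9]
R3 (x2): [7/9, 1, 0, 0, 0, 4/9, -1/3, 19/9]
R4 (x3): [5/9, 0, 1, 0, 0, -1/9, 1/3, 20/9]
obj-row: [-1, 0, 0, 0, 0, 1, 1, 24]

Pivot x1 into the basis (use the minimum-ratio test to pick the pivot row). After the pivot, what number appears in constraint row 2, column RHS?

143/7

Ratio test on column x1 — row 1: entry -35/9 ≤ 0; row 2: entry -4/9 ≤ 0; row 3: (19/9)/(7/9) = 19/7; row 4: (20/9)/(5/9) = 4. Minimum is 19/7 at row 3 (x2 leaves); pivot element 7/9.
Divide row 3 by 7/9; eliminate column x1 from the other rows.
Row 2 update in column RHS: 173/9 − (-4/9)·(19/7) = 143/7.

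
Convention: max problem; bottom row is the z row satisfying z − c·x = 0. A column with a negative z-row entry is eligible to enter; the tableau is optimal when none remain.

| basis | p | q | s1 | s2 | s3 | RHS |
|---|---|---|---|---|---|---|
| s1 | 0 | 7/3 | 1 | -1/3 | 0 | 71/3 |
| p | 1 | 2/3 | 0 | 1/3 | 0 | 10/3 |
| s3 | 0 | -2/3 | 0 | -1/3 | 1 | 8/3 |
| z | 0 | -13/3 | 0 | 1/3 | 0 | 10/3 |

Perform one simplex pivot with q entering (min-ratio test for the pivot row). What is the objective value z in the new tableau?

Ratio test on column q — row 1: (71/3)/(7/3) = 71/7; row 2: (10/3)/(2/3) = 5; row 3: entry -2/3 ≤ 0. Minimum is 5 at row 2 (p leaves); pivot element 2/3.
Pivot on row 2; the z-row RHS becomes 10/3 − (-13/3)·5 = 25.

25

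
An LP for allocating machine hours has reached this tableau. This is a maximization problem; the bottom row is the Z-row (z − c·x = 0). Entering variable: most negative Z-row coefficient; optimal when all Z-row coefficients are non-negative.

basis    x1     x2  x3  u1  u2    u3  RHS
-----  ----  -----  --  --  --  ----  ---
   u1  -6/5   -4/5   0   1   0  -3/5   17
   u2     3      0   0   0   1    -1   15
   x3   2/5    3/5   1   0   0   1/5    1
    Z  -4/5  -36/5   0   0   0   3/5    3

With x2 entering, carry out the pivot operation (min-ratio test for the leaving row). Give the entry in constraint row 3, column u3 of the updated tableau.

Ratio test on column x2 — row 1: entry -4/5 ≤ 0; row 2: entry 0 ≤ 0; row 3: 1/(3/5) = 5/3. Minimum is 5/3 at row 3 (x3 leaves); pivot element 3/5.
Divide row 3 by 3/5; eliminate column x2 from the other rows.
In the new row 3, the u3 entry is the old entry divided by the pivot: (1/5)/(3/5) = 1/3.

1/3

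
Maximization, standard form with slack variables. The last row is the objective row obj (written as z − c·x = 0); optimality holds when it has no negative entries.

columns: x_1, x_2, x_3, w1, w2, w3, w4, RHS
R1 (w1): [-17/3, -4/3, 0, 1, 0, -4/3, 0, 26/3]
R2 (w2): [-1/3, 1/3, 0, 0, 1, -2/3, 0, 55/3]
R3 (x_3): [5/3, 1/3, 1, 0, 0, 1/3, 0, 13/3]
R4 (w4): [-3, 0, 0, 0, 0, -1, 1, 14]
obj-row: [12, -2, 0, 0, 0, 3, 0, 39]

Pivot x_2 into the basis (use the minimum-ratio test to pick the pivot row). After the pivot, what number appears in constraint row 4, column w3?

-1

Ratio test on column x_2 — row 1: entry -4/3 ≤ 0; row 2: (55/3)/(1/3) = 55; row 3: (13/3)/(1/3) = 13; row 4: entry 0 ≤ 0. Minimum is 13 at row 3 (x_3 leaves); pivot element 1/3.
Divide row 3 by 1/3; eliminate column x_2 from the other rows.
Row 4 update in column w3: -1 − 0·1 = -1.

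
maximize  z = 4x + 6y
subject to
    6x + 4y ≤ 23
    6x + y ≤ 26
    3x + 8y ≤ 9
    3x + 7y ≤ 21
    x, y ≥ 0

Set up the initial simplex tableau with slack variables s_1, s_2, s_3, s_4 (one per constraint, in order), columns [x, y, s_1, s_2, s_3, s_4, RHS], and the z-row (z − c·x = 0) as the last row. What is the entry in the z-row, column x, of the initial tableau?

The z-row carries the negated objective coefficients: the x entry is -4.

-4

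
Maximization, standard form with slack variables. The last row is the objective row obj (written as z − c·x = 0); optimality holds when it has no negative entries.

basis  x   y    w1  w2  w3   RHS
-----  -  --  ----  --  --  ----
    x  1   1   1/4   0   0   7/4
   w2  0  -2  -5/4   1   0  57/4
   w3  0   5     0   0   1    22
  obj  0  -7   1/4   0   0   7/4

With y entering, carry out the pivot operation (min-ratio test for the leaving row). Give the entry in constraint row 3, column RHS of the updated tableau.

Ratio test on column y — row 1: (7/4)/1 = 7/4; row 2: entry -2 ≤ 0; row 3: 22/5 = 22/5. Minimum is 7/4 at row 1 (x leaves); pivot element 1.
Divide row 1 by 1; eliminate column y from the other rows.
Row 3 update in column RHS: 22 − 5·(7/4) = 53/4.

53/4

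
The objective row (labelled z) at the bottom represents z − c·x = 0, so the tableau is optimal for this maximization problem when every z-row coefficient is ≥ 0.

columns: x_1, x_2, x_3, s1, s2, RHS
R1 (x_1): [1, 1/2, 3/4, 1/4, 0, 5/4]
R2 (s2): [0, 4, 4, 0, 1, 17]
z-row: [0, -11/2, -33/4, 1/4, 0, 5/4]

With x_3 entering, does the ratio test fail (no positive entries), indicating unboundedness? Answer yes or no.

no

Column x_3 has positive entries in row(s) 1, 2, so the ratio test bounds it — not unbounded.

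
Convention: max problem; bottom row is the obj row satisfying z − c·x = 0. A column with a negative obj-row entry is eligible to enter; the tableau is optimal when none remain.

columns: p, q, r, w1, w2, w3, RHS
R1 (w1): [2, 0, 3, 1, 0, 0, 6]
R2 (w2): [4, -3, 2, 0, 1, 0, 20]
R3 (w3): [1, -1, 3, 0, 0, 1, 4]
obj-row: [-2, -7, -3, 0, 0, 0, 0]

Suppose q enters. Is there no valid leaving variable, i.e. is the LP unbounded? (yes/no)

Every constraint-row entry in column q is ≤ 0, so increasing q is unbounded.

yes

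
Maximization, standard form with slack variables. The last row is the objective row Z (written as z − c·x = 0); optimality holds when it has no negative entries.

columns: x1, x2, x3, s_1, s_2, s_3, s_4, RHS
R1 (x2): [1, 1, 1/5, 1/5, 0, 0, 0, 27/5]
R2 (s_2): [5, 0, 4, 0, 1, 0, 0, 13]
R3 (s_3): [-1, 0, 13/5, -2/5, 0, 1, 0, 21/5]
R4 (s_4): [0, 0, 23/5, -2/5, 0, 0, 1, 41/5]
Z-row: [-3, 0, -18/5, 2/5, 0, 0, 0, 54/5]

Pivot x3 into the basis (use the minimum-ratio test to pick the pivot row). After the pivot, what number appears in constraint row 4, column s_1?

Ratio test on column x3 — row 1: (27/5)/(1/5) = 27; row 2: 13/4 = 13/4; row 3: (21/5)/(13/5) = 21/13; row 4: (41/5)/(23/5) = 41/23. Minimum is 21/13 at row 3 (s_3 leaves); pivot element 13/5.
Divide row 3 by 13/5; eliminate column x3 from the other rows.
Row 4 update in column s_1: -2/5 − (23/5)·(-2/13) = 4/13.

4/13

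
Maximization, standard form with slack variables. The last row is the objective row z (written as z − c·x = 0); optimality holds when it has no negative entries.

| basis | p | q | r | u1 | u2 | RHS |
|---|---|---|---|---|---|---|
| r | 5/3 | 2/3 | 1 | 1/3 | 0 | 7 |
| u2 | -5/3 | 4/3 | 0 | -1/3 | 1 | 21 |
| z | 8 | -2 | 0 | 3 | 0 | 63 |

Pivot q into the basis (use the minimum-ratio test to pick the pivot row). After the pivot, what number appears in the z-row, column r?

Ratio test on column q — row 1: 7/(2/3) = 21/2; row 2: 21/(4/3) = 63/4. Minimum is 21/2 at row 1 (r leaves); pivot element 2/3.
Divide row 1 by 2/3; eliminate column q from the other rows.
z-row update in column r: 0 − (-2)·(3/2) = 3.

3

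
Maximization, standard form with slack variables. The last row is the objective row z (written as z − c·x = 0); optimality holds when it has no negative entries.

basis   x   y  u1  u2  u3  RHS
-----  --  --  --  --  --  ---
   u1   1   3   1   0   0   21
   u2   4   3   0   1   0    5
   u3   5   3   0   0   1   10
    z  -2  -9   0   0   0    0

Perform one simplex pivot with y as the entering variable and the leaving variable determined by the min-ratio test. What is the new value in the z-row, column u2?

3

Ratio test on column y — row 1: 21/3 = 7; row 2: 5/3 = 5/3; row 3: 10/3 = 10/3. Minimum is 5/3 at row 2 (u2 leaves); pivot element 3.
Divide row 2 by 3; eliminate column y from the other rows.
z-row update in column u2: 0 − (-9)·(1/3) = 3.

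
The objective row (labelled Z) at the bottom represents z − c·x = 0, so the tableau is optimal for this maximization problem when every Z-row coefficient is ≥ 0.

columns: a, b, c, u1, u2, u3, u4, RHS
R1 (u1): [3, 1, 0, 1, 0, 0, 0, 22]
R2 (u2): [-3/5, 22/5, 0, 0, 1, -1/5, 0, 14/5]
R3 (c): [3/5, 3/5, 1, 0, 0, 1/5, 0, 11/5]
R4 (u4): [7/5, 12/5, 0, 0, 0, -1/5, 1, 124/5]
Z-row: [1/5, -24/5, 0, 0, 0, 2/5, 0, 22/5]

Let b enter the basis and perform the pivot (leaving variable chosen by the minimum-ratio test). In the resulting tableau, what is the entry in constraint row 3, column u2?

Ratio test on column b — row 1: 22/1 = 22; row 2: (14/5)/(22/5) = 7/11; row 3: (11/5)/(3/5) = 11/3; row 4: (124/5)/(12/5) = 31/3. Minimum is 7/11 at row 2 (u2 leaves); pivot element 22/5.
Divide row 2 by 22/5; eliminate column b from the other rows.
Row 3 update in column u2: 0 − (3/5)·(5/22) = -3/22.

-3/22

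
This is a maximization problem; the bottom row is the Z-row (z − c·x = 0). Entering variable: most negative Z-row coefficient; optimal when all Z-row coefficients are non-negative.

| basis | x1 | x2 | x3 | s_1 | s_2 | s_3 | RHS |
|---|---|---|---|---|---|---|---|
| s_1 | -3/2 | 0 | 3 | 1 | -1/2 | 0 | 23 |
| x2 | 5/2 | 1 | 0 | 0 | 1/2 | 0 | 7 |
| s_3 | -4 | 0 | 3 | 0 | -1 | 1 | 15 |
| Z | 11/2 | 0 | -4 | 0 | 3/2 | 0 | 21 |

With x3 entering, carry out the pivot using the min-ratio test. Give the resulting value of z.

Ratio test on column x3 — row 1: 23/3 = 23/3; row 2: entry 0 ≤ 0; row 3: 15/3 = 5. Minimum is 5 at row 3 (s_3 leaves); pivot element 3.
Pivot on row 3; the Z-row RHS becomes 21 − (-4)·5 = 41.

41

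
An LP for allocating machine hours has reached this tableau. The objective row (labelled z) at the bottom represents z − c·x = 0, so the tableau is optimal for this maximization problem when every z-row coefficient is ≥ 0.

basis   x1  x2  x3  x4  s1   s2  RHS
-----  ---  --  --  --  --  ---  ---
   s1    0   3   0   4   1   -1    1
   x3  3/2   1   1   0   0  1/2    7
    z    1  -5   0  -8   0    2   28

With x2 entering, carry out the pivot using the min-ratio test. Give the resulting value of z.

89/3

Ratio test on column x2 — row 1: 1/3 = 1/3; row 2: 7/1 = 7. Minimum is 1/3 at row 1 (s1 leaves); pivot element 3.
Pivot on row 1; the z-row RHS becomes 28 − (-5)·(1/3) = 89/3.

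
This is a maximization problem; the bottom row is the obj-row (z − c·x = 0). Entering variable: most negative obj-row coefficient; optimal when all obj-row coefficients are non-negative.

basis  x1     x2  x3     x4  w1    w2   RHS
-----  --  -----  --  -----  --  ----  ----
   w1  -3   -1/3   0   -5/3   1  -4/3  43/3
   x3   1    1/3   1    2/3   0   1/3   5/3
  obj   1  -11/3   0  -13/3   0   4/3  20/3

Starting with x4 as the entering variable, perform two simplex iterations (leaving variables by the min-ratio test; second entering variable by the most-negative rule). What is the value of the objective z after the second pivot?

25

Ratio test on column x4 — row 1: entry -5/3 ≤ 0; row 2: (5/3)/(2/3) = 5/2. Minimum is 5/2 at row 2 (x3 leaves); pivot element 2/3.
Pivot on row 2; the obj-row RHS becomes 20/3 − (-13/3)·(5/2) = 35/2.
Next entering variable (most negative obj-row entry -3/2): x2.
Ratio test on column x2 — row 1: (37/2)/(1/2) = 37; row 2: (5/2)/(1/2) = 5. Minimum is 5 at row 2 (x4 leaves); pivot element 1/2.
After the second pivot the obj-row RHS is 35/2 − (-3/2)·5 = 25.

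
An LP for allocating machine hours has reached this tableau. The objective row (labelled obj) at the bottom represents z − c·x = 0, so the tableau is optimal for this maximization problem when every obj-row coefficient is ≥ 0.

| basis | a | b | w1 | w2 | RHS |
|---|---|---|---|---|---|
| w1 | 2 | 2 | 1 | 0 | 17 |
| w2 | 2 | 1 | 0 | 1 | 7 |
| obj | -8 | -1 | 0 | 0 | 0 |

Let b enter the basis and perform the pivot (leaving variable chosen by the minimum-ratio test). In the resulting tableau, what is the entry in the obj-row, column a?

-6

Ratio test on column b — row 1: 17/2 = 17/2; row 2: 7/1 = 7. Minimum is 7 at row 2 (w2 leaves); pivot element 1.
Divide row 2 by 1; eliminate column b from the other rows.
obj-row update in column a: -8 − (-1)·2 = -6.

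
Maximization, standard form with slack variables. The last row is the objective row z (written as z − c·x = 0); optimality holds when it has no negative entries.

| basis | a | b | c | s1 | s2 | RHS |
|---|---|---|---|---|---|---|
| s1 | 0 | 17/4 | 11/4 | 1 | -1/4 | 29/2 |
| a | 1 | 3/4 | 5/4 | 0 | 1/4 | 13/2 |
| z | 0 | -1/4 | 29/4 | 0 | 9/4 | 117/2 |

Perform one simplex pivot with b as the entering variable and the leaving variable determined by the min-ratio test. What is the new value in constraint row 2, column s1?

-3/17

Ratio test on column b — row 1: (29/2)/(17/4) = 58/17; row 2: (13/2)/(3/4) = 26/3. Minimum is 58/17 at row 1 (s1 leaves); pivot element 17/4.
Divide row 1 by 17/4; eliminate column b from the other rows.
Row 2 update in column s1: 0 − (3/4)·(4/17) = -3/17.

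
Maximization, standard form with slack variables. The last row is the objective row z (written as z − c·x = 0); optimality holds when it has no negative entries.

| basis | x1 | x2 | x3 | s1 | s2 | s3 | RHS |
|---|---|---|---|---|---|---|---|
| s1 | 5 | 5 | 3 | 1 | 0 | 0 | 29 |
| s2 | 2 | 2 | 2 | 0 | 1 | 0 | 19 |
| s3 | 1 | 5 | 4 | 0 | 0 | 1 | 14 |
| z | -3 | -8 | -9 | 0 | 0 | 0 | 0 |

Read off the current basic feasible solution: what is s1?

s1 is basic (row 1); its value is the RHS of that row, 29.

29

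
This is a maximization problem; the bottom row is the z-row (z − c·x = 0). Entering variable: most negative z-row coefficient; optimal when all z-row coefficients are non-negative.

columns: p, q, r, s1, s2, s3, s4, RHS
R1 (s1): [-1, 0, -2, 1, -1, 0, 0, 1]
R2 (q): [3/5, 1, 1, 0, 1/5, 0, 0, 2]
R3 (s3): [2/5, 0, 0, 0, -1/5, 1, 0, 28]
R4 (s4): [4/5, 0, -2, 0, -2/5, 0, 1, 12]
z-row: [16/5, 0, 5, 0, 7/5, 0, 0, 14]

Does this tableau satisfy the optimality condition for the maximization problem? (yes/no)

yes

Every z-row coefficient is ≥ 0, so the tableau is optimal.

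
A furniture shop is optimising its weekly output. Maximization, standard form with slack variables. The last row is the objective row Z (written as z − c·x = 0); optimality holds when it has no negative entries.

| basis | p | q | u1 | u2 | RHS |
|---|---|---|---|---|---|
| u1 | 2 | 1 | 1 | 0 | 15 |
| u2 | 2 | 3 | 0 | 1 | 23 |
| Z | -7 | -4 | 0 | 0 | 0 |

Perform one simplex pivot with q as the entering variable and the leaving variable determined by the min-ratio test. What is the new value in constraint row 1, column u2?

-1/3

Ratio test on column q — row 1: 15/1 = 15; row 2: 23/3 = 23/3. Minimum is 23/3 at row 2 (u2 leaves); pivot element 3.
Divide row 2 by 3; eliminate column q from the other rows.
Row 1 update in column u2: 0 − 1·(1/3) = -1/3.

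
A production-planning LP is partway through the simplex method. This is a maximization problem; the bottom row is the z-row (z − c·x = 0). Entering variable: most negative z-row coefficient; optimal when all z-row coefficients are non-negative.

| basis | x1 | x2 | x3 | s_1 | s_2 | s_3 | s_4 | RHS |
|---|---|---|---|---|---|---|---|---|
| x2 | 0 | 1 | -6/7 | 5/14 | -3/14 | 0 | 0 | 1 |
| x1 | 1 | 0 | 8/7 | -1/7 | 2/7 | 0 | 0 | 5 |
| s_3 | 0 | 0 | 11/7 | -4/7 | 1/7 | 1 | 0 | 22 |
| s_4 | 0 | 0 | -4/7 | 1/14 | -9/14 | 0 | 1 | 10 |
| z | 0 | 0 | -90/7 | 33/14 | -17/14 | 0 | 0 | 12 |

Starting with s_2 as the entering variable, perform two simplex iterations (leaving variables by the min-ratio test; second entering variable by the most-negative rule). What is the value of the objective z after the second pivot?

273/4

Ratio test on column s_2 — row 1: entry -3/14 ≤ 0; row 2: 5/(2/7) = 35/2; row 3: 22/(1/7) = 154; row 4: entry -9/14 ≤ 0. Minimum is 35/2 at row 2 (x1 leaves); pivot element 2/7.
Pivot on row 2; the z-row RHS becomes 12 − (-17/14)·(35/2) = 133/4.
Next entering variable (most negative z-row entry -8): x3.
Ratio test on column x3 — row 1: entry 0 ≤ 0; row 2: (35/2)/4 = 35/8; row 3: (39/2)/1 = 39/2; row 4: (85/4)/2 = 85/8. Minimum is 35/8 at row 2 (s_2 leaves); pivot element 4.
After the second pivot the z-row RHS is 133/4 − (-8)·(35/8) = 273/4.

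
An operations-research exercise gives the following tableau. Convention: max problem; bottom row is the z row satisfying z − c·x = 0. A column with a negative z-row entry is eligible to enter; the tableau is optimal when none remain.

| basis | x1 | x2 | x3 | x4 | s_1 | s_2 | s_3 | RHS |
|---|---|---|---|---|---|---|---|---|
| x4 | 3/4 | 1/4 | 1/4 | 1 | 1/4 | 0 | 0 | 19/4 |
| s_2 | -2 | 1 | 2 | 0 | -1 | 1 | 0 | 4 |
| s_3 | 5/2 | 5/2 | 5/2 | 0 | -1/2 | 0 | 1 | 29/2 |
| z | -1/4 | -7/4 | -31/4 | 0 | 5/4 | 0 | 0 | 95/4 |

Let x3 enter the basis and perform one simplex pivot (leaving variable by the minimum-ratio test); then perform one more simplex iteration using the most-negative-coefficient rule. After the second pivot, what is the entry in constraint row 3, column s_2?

Ratio test on column x3 — row 1: (19/4)/(1/4) = 19; row 2: 4/2 = 2; row 3: (29/2)/(5/2) = 29/5. Minimum is 2 at row 2 (s_2 leaves); pivot element 2.
Divide row 2 by 2; eliminate column x3 from the other rows.
Second iteration: most negative z-row entry is -8 in column x1, so x1 enters.
Ratio test on column x1 — row 1: (17/4)/1 = 17/4; row 2: entry -1 ≤ 0; row 3: (19/2)/5 = 19/10. Minimum is 19/10 at row 3 (s_3 leaves); pivot element 5.
Divide row 3 by 5; eliminate column x1 from the other rows.
After both pivots, the entry at constraint row 3, column s_2 is -1/4.

-1/4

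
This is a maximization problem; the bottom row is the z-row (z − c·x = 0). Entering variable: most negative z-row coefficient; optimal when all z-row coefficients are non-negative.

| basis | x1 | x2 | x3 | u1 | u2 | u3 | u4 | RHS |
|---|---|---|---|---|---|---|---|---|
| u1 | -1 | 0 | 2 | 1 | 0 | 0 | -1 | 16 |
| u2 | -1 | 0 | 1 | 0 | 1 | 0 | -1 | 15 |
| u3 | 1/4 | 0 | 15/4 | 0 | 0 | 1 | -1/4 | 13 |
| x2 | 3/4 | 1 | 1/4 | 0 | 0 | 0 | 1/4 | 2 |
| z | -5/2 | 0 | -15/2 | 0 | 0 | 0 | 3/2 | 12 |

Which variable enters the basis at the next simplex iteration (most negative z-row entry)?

x3

Negative z-row entries: x1: -5/2, x3: -15/2.
The most negative is -15/2 in column x3, so x3 enters.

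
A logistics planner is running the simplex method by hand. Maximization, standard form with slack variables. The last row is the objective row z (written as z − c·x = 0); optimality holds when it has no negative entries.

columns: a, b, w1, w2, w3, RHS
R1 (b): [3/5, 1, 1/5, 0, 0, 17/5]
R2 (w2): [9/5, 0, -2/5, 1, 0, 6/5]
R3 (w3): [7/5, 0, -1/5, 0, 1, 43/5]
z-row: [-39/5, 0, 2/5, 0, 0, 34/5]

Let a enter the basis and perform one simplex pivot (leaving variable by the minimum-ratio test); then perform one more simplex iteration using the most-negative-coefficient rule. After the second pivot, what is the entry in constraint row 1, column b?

Ratio test on column a — row 1: (17/5)/(3/5) = 17/3; row 2: (6/5)/(9/5) = 2/3; row 3: (43/5)/(7/5) = 43/7. Minimum is 2/3 at row 2 (w2 leaves); pivot element 9/5.
Divide row 2 by 9/5; eliminate column a from the other rows.
Second iteration: most negative z-row entry is -4/3 in column w1, so w1 enters.
Ratio test on column w1 — row 1: 3/(1/3) = 9; row 2: entry -2/9 ≤ 0; row 3: (23/3)/(1/9) = 69. Minimum is 9 at row 1 (b leaves); pivot element 1/3.
Divide row 1 by 1/3; eliminate column w1 from the other rows.
After both pivots, the entry at constraint row 1, column b is 3.

3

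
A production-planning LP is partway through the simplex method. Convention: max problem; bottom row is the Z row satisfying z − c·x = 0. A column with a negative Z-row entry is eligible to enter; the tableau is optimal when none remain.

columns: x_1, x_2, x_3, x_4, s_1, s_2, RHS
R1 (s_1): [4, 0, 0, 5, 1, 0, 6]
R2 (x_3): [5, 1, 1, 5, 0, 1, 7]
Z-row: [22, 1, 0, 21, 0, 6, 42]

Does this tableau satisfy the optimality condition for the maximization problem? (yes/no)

yes

Every Z-row coefficient is ≥ 0, so the tableau is optimal.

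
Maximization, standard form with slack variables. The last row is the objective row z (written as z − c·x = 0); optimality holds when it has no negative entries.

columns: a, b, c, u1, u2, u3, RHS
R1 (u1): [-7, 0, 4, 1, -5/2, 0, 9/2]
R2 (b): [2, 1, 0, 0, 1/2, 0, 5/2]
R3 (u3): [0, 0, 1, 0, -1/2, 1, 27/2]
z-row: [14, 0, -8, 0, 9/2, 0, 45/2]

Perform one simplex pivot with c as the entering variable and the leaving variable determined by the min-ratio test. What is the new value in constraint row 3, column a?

7/4

Ratio test on column c — row 1: (9/2)/4 = 9/8; row 2: entry 0 ≤ 0; row 3: (27/2)/1 = 27/2. Minimum is 9/8 at row 1 (u1 leaves); pivot element 4.
Divide row 1 by 4; eliminate column c from the other rows.
Row 3 update in column a: 0 − 1·(-7/4) = 7/4.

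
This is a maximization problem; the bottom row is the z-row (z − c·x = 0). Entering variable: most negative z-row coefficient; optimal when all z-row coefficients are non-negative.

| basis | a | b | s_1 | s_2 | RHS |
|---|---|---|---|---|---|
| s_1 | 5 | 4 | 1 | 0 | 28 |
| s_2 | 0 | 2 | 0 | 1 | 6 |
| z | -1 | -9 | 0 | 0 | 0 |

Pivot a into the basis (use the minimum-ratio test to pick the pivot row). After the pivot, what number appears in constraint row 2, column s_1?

Ratio test on column a — row 1: 28/5 = 28/5; row 2: entry 0 ≤ 0. Minimum is 28/5 at row 1 (s_1 leaves); pivot element 5.
Divide row 1 by 5; eliminate column a from the other rows.
Row 2 update in column s_1: 0 − 0·(1/5) = 0.

0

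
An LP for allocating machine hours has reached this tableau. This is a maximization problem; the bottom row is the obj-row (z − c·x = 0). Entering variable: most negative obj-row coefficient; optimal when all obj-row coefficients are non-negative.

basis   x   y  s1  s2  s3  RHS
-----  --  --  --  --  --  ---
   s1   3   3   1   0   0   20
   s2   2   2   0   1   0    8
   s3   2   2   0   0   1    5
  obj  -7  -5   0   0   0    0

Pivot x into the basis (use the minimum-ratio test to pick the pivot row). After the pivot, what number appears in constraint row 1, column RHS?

Ratio test on column x — row 1: 20/3 = 20/3; row 2: 8/2 = 4; row 3: 5/2 = 5/2. Minimum is 5/2 at row 3 (s3 leaves); pivot element 2.
Divide row 3 by 2; eliminate column x from the other rows.
Row 1 update in column RHS: 20 − 3·(5/2) = 25/2.

25/2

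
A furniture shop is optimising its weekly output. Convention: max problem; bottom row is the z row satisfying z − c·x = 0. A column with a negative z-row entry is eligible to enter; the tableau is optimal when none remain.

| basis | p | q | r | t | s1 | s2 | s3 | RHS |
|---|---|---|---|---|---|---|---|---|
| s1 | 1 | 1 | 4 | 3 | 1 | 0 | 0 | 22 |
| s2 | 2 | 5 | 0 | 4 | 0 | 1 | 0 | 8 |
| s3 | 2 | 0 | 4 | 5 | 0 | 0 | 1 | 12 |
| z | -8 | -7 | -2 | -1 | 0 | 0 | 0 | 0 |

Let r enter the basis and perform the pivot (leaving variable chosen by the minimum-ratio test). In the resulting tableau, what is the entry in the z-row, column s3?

1/2

Ratio test on column r — row 1: 22/4 = 11/2; row 2: entry 0 ≤ 0; row 3: 12/4 = 3. Minimum is 3 at row 3 (s3 leaves); pivot element 4.
Divide row 3 by 4; eliminate column r from the other rows.
z-row update in column s3: 0 − (-2)·(1/4) = 1/2.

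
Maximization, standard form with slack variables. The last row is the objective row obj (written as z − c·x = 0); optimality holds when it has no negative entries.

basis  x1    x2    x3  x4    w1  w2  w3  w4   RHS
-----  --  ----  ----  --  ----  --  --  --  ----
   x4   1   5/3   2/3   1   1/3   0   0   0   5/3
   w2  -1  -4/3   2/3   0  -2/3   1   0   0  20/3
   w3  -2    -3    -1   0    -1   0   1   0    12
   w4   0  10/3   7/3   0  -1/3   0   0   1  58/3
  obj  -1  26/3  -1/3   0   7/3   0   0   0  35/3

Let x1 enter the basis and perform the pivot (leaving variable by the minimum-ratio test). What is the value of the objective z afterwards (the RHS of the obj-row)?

Ratio test on column x1 — row 1: (5/3)/1 = 5/3; row 2: entry -1 ≤ 0; row 3: entry -2 ≤ 0; row 4: entry 0 ≤ 0. Minimum is 5/3 at row 1 (x4 leaves); pivot element 1.
Pivot on row 1; the obj-row RHS becomes 35/3 − (-1)·(5/3) = 40/3.

40/3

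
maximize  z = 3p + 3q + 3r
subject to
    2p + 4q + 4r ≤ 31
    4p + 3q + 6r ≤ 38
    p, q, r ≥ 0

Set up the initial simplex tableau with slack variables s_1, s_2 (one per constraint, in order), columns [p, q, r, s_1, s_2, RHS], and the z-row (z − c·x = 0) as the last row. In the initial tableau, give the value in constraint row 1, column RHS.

31

The RHS of constraint 1 is b_1 = 31.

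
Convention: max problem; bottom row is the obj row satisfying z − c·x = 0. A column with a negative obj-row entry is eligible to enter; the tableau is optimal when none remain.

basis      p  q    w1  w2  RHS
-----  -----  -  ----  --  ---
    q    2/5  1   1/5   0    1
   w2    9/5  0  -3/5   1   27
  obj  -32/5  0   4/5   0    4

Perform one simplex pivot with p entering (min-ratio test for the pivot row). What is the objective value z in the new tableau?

20

Ratio test on column p — row 1: 1/(2/5) = 5/2; row 2: 27/(9/5) = 15. Minimum is 5/2 at row 1 (q leaves); pivot element 2/5.
Pivot on row 1; the obj-row RHS becomes 4 − (-32/5)·(5/2) = 20.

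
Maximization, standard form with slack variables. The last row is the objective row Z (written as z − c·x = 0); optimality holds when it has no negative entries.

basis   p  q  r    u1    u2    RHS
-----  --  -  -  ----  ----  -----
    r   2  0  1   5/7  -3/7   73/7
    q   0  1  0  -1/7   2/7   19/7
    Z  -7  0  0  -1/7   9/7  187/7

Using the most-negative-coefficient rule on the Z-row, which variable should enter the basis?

Negative Z-row entries: p: -7, u1: -1/7.
The most negative is -7 in column p, so p enters.

p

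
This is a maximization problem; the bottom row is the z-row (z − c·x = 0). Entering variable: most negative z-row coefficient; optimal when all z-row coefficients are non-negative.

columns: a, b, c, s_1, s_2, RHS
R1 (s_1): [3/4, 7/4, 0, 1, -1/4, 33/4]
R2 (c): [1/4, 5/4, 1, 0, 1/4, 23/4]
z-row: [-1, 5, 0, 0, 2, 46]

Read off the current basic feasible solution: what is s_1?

s_1 is basic (row 1); its value is the RHS of that row, 33/4.

33/4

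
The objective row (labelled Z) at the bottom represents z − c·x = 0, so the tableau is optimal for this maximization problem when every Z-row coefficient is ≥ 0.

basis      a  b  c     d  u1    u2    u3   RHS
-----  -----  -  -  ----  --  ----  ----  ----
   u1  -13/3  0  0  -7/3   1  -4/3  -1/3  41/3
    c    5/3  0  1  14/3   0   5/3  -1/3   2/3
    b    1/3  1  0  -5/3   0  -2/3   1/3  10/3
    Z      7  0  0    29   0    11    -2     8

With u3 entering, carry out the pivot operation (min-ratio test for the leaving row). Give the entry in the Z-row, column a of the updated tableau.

9

Ratio test on column u3 — row 1: entry -1/3 ≤ 0; row 2: entry -1/3 ≤ 0; row 3: (10/3)/(1/3) = 10. Minimum is 10 at row 3 (b leaves); pivot element 1/3.
Divide row 3 by 1/3; eliminate column u3 from the other rows.
Z-row update in column a: 7 − (-2)·1 = 9.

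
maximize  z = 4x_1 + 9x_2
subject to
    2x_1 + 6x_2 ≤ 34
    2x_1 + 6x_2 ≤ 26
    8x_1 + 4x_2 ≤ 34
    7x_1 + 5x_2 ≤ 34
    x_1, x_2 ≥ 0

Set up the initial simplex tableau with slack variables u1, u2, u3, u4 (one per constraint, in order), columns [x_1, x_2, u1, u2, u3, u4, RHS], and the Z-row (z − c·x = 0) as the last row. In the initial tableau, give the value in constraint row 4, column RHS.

34

The RHS of constraint 4 is b_4 = 34.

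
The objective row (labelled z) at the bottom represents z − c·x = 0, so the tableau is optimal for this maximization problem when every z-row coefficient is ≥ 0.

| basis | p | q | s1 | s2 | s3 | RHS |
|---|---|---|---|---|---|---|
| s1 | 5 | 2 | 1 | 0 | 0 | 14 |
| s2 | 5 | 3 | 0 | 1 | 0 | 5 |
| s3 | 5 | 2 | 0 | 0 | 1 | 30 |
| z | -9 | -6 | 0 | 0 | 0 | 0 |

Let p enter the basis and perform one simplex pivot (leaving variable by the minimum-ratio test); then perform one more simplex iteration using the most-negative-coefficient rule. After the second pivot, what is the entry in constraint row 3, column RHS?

Ratio test on column p — row 1: 14/5 = 14/5; row 2: 5/5 = 1; row 3: 30/5 = 6. Minimum is 1 at row 2 (s2 leaves); pivot element 5.
Divide row 2 by 5; eliminate column p from the other rows.
Second iteration: most negative z-row entry is -3/5 in column q, so q enters.
Ratio test on column q — row 1: entry -1 ≤ 0; row 2: 1/(3/5) = 5/3; row 3: entry -1 ≤ 0. Minimum is 5/3 at row 2 (p leaves); pivot element 3/5.
Divide row 2 by 3/5; eliminate column q from the other rows.
After both pivots, the entry at constraint row 3, column RHS is 80/3.

80/3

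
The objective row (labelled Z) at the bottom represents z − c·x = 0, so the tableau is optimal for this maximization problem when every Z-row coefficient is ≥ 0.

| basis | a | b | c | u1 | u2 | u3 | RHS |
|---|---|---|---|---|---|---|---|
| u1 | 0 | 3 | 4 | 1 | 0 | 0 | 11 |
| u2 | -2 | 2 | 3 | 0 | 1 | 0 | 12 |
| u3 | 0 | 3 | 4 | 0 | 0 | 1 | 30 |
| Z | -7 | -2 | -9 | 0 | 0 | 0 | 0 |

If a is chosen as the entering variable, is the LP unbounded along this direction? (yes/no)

Every constraint-row entry in column a is ≤ 0, so increasing a is unbounded.

yes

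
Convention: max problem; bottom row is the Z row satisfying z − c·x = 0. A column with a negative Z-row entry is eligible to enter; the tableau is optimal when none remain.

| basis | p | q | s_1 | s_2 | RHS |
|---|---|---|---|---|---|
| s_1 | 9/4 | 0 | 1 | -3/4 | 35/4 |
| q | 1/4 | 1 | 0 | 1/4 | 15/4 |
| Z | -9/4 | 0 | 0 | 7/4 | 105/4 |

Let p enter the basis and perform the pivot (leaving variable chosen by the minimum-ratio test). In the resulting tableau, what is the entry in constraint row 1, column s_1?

Ratio test on column p — row 1: (35/4)/(9/4) = 35/9; row 2: (15/4)/(1/4) = 15. Minimum is 35/9 at row 1 (s_1 leaves); pivot element 9/4.
Divide row 1 by 9/4; eliminate column p from the other rows.
In the new row 1, the s_1 entry is the old entry divided by the pivot: 1/(9/4) = 4/9.

4/9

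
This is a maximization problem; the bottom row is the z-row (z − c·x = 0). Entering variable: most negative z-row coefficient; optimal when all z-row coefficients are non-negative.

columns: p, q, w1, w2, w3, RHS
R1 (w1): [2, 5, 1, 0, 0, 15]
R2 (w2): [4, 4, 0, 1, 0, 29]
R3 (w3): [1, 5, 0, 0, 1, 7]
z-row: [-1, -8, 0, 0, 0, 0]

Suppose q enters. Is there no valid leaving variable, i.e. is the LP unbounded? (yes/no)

Column q has positive entries in row(s) 1, 2, 3, so the ratio test bounds it — not unbounded.

no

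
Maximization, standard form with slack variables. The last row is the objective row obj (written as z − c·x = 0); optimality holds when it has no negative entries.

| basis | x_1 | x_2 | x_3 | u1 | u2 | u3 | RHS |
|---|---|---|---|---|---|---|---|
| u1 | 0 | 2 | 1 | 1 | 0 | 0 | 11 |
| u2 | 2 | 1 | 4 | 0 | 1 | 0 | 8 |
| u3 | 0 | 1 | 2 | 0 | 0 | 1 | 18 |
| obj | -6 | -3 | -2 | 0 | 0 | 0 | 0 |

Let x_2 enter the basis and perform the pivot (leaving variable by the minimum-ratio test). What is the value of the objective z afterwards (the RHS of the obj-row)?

33/2

Ratio test on column x_2 — row 1: 11/2 = 11/2; row 2: 8/1 = 8; row 3: 18/1 = 18. Minimum is 11/2 at row 1 (u1 leaves); pivot element 2.
Pivot on row 1; the obj-row RHS becomes 0 − (-3)·(11/2) = 33/2.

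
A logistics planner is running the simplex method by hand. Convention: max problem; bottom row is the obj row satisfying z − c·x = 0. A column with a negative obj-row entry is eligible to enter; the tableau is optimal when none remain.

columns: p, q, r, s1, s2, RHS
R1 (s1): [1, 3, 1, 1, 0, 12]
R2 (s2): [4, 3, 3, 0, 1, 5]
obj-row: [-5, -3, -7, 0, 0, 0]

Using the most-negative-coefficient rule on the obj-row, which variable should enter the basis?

Negative obj-row entries: p: -5, q: -3, r: -7.
The most negative is -7 in column r, so r enters.

r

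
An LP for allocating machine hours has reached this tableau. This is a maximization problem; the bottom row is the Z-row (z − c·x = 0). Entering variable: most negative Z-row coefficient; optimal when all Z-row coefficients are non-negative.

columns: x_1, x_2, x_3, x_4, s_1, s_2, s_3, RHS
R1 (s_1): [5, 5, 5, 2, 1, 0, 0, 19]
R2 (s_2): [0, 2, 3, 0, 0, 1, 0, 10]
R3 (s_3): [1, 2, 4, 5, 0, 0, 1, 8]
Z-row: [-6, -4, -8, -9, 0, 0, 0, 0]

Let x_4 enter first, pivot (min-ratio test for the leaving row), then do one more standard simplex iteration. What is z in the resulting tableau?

663/23

Ratio test on column x_4 — row 1: 19/2 = 19/2; row 2: entry 0 ≤ 0; row 3: 8/5 = 8/5. Minimum is 8/5 at row 3 (s_3 leaves); pivot element 5.
Pivot on row 3; the Z-row RHS becomes 0 − (-9)·(8/5) = 72/5.
Next entering variable (most negative Z-row entry -21/5): x_1.
Ratio test on column x_1 — row 1: (79/5)/(23/5) = 79/23; row 2: entry 0 ≤ 0; row 3: (8/5)/(1/5) = 8. Minimum is 79/23 at row 1 (s_1 leaves); pivot element 23/5.
After the second pivot the Z-row RHS is 72/5 − (-21/5)·(79/23) = 663/23.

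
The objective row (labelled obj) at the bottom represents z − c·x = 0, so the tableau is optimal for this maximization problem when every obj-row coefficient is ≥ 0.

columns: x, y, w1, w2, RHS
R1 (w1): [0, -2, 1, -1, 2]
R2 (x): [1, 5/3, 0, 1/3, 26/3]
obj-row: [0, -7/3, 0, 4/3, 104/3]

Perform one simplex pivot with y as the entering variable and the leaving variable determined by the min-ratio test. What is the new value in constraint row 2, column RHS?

26/5

Ratio test on column y — row 1: entry -2 ≤ 0; row 2: (26/3)/(5/3) = 26/5. Minimum is 26/5 at row 2 (x leaves); pivot element 5/3.
Divide row 2 by 5/3; eliminate column y from the other rows.
In the new row 2, the RHS entry is the old entry divided by the pivot: (26/3)/(5/3) = 26/5.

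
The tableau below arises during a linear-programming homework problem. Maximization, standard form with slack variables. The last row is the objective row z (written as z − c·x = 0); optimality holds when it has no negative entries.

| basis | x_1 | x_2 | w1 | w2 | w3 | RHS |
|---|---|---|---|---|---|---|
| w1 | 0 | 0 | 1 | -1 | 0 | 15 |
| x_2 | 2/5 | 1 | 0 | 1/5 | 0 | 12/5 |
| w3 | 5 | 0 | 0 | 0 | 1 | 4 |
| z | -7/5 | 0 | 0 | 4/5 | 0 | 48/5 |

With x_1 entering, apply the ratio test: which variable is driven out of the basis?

Column x_1 entries and ratios — w1: 0 ≤ 0, skip; x_2: (12/5)/(2/5) = 6; w3: 4/5 = 4/5.
Smallest ratio is 4/5 in the row of w3, so w3 leaves.

w3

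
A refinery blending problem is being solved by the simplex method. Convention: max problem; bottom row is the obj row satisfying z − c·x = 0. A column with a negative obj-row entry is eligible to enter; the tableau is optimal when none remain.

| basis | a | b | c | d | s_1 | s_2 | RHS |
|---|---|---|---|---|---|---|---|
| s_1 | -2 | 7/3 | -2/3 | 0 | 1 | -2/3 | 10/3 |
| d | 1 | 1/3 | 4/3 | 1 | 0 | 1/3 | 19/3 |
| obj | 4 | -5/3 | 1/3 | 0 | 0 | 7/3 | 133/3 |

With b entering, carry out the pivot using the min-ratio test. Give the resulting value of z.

327/7

Ratio test on column b — row 1: (10/3)/(7/3) = 10/7; row 2: (19/3)/(1/3) = 19. Minimum is 10/7 at row 1 (s_1 leaves); pivot element 7/3.
Pivot on row 1; the obj-row RHS becomes 133/3 − (-5/3)·(10/7) = 327/7.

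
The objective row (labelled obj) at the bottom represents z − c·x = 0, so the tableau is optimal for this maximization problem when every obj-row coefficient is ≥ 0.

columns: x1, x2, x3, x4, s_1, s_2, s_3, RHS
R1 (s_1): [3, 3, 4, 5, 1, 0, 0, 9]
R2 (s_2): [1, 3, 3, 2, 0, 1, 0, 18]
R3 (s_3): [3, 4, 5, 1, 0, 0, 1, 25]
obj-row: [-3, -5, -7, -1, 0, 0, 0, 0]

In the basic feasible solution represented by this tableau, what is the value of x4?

0

x4 is not in the basis, so in the current basic feasible solution x4 = 0.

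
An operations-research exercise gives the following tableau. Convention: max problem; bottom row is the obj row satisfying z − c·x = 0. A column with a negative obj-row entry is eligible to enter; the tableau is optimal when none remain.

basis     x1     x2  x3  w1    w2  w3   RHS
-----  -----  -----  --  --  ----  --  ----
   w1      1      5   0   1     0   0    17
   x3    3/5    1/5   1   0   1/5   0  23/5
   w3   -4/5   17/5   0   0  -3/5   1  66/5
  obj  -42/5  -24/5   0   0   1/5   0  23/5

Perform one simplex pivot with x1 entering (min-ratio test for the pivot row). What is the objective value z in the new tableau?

Ratio test on column x1 — row 1: 17/1 = 17; row 2: (23/5)/(3/5) = 23/3; row 3: entry -4/5 ≤ 0. Minimum is 23/3 at row 2 (x3 leaves); pivot element 3/5.
Pivot on row 2; the obj-row RHS becomes 23/5 − (-42/5)·(23/3) = 69.

69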